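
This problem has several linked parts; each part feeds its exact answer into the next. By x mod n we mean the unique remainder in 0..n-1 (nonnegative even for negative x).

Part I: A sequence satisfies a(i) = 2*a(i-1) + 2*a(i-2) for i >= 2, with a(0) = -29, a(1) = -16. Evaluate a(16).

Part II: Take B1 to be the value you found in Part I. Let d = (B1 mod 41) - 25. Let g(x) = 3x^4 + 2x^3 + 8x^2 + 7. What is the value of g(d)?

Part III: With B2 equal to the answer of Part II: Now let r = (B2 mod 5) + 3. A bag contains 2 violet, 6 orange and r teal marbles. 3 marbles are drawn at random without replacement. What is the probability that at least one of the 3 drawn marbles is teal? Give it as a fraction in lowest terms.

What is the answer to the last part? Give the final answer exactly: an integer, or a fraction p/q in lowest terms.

115/143

Part I: a(2) = 2*(-16) + 2*(-29) = -90; iterating: a(2)=-90, a(3)=-212, a(4)=-604, a(5)=-1632, a(6)=-4472, a(7)=-12208, a(8)=-33360, a(9)=-91136, a(10)=-248992, a(11)=-680256, a(12)=-1858496, a(13)=-5077504, a(14)=-13872000, a(15)=-37899008, a(16)=-103542016; answer -103542016
Part II: B1 = -103542016; d = 15; 3*(15)^4 + 2*(15)^3 + 8*(15)^2 + 7 = (151875) + (6750) + (1800) + (7) = 160432; answer 160432
Part III: B2 = 160432; r = 5; total draws C(13,3) = 286; complement C(8,3) = 56; favorable 286 - 56 = 230; P = 115/143; answer 115/143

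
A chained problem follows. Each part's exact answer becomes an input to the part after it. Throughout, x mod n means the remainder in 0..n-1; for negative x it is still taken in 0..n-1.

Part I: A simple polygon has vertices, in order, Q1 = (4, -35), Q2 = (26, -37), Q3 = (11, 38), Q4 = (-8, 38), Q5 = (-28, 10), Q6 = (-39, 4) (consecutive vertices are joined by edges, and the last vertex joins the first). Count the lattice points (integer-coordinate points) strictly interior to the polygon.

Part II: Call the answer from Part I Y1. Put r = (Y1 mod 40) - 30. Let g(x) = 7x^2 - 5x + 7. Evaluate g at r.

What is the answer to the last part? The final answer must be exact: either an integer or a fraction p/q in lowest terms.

Part I: cross terms: (4*-37 - 26*-35)=762, (26*38 - 11*-37)=1395, (11*38 - -8*38)=722, (-8*10 - -28*38)=984, (-28*4 - -39*10)=278, (-39*-35 - 4*4)=1349; twice the area = |5490| = 5490; area = 2745; boundary points = 2 + 15 + 19 + 4 + 1 + 1 = 42; strictly interior points = area - boundary/2 + 1 = 2725; answer 2725
Part II: Y1 = 2725; r = -25; 7*(-25)^2 - 5*(-25)^1 + 7 = (4375) + (125) + (7) = 4507; answer 4507

4507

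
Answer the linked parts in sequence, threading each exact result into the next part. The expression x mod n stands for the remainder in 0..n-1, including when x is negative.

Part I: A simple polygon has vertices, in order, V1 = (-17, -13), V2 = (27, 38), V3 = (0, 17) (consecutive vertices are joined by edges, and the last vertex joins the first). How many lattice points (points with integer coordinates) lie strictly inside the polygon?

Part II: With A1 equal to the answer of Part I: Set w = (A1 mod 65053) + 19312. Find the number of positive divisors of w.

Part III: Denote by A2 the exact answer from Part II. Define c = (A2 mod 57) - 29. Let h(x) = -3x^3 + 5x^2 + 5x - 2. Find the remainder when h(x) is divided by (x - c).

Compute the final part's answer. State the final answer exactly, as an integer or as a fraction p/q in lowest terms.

49873

Part I: cross terms: (-17*38 - 27*-13)=-295, (27*17 - 0*38)=459, (0*-13 - -17*17)=289; twice the area = |453| = 453; area = 453/2; boundary points = 1 + 3 + 1 = 5; strictly interior points = area - boundary/2 + 1 = 225; answer 225
Part II: A1 = 225; w = 19537; 19537 = 7 * 2791; number of divisors = (1+1) * (1+1) = 4; answer 4
Part III: A2 = 4; c = -25; remainder = value at the root: -3*(-25)^3 + 5*(-25)^2 + 5*(-25)^1 - 2 = (46875) + (3125) + (-125) + (-2) = 49873; answer 49873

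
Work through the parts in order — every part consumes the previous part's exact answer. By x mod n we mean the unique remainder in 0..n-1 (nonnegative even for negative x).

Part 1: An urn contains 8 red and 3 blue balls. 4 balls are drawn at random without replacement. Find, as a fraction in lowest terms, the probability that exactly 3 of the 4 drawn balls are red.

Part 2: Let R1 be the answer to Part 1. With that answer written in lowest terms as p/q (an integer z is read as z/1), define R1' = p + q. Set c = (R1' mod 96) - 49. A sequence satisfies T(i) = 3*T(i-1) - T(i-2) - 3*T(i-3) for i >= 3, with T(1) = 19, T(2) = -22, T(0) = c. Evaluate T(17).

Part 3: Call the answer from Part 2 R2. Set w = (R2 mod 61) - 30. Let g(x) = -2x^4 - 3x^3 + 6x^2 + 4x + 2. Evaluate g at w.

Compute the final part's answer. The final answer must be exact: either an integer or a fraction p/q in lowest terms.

Part 1: total draws C(11,4) = 330; favorable C(8,3)*C(3,1) = 168; P = 28/55; answer 28/55
Part 2: R1 = 28/55; threaded value p + q = 83; c = 34; T(3) = 3*(-22) - 1*(19) - 3*(34) = -187; iterating: T(3)=-187, T(4)=-596, T(5)=-1535, T(6)=-3448, T(7)=-7021, T(8)=-13010, T(9)=-21665, T(10)=-30922, T(11)=-32071, T(12)=-296, T(13)=123949, T(14)=468356, T(15)=1282007, T(16)=3005818, T(17)=6330379; answer 6330379
Part 3: R2 = 6330379; w = 13; -2*(13)^4 - 3*(13)^3 + 6*(13)^2 + 4*(13)^1 + 2 = (-57122) + (-6591) + (1014) + (52) + (2) = -62645; answer -62645

-62645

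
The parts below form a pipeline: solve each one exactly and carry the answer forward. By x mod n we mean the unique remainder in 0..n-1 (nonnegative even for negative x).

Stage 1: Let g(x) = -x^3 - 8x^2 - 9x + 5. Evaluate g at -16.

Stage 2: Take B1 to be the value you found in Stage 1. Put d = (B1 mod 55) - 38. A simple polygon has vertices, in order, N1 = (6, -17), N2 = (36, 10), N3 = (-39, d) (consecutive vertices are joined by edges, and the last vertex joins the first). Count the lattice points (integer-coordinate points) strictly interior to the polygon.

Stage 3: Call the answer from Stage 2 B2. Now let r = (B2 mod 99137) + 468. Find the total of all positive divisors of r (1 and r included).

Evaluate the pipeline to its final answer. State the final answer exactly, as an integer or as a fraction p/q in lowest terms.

Stage 1: -1*(-16)^3 - 8*(-16)^2 - 9*(-16)^1 + 5 = (4096) + (-2048) + (144) + (5) = 2197; answer 2197
Stage 2: B1 = 2197; d = 14; cross terms: (6*10 - 36*-17)=672, (36*14 - -39*10)=894, (-39*-17 - 6*14)=579; twice the area = |2145| = 2145; area = 2145/2; boundary points = 3 + 1 + 1 = 5; strictly interior points = area - boundary/2 + 1 = 1071; answer 1071
Stage 3: B2 = 1071; r = 1539; 1539 = 3^4 * 19; sigma = (1 + 3 + 9 + 27 + 81) * (1 + 19) = 121 * 20 = 2420; answer 2420

2420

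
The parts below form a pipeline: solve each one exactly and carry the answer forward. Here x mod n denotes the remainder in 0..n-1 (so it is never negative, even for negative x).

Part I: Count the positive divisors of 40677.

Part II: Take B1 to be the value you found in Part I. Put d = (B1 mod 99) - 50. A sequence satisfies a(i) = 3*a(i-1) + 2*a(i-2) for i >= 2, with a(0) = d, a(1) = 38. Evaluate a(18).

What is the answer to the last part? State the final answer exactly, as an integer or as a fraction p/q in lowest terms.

38986285102

Part I: 40677 = 3 * 7 * 13 * 149; number of divisors = (1+1) * (1+1) * (1+1) * (1+1) = 16; answer 16
Part II: B1 = 16; d = -34; a(2) = 3*(38) + 2*(-34) = 46; iterating: a(2)=46, a(3)=214, a(4)=734, a(5)=2630, a(6)=9358, a(7)=33334, a(8)=118718, a(9)=422822, a(10)=1505902, a(11)=5363350, a(12)=19101854, a(13)=68032262, a(14)=242300494, a(15)=862966006, a(16)=3073499006, a(17)=10946429030, a(18)=38986285102; answer 38986285102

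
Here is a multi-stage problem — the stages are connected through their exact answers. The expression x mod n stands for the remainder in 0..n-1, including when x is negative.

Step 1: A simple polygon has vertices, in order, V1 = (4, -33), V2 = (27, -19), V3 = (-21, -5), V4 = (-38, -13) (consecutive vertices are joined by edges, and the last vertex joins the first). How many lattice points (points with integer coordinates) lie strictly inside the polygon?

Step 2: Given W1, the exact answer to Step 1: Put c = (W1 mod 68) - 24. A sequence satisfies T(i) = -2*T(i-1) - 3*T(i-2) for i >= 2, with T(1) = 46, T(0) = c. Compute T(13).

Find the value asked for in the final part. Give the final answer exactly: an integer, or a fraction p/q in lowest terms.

Step 1: cross terms: (4*-19 - 27*-33)=815, (27*-5 - -21*-19)=-534, (-21*-13 - -38*-5)=83, (-38*-33 - 4*-13)=1306; twice the area = |1670| = 1670; area = 835; boundary points = 1 + 2 + 1 + 2 = 6; strictly interior points = area - boundary/2 + 1 = 833; answer 833
Step 2: W1 = 833; c = -7; T(2) = -2*(46) - 3*(-7) = -71; iterating: T(2)=-71, T(3)=4, T(4)=205, T(5)=-422, T(6)=229, T(7)=808, T(8)=-2303, T(9)=2182, T(10)=2545, T(11)=-11636, T(12)=15637, T(13)=3634; answer 3634

3634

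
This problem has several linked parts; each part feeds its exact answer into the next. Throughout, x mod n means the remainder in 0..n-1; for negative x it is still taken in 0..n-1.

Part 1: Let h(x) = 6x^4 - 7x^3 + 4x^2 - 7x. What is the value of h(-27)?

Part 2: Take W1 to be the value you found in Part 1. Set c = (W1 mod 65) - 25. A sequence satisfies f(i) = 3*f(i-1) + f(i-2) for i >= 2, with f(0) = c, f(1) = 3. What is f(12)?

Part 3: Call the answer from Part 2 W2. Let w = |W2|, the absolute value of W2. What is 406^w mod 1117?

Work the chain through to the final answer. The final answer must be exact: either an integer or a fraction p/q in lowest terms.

Part 1: 6*(-27)^4 - 7*(-27)^3 + 4*(-27)^2 - 7*(-27)^1 = (3188646) + (137781) + (2916) + (189) = 3329532; answer 3329532
Part 2: W1 = 3329532; c = 12; f(2) = 3*(3) + 1*(12) = 21; iterating: f(2)=21, f(3)=66, f(4)=219, f(5)=723, f(6)=2388, f(7)=7887, f(8)=26049, f(9)=86034, f(10)=284151, f(11)=938487, f(12)=3099612; answer 3099612
Part 3: W2 = 3099612; w = 3099612; squarings mod 1117: 406^1=406, 406^2=637, 406^4=298, 406^8=561, 406^16=844, 406^32=807, 406^64=38, 406^128=327, 406^256=814, 406^512=215, 406^1024=428, 406^2048=1113, 406^4096=16, 406^8192=256, 406^16384=750, 406^32768=649, 406^65536=92, 406^131072=645, 406^262144=501, 406^524288=793, 406^1048576=1095, 406^2097152=484; 406^3099612 = 406^4 * 406^8 * 406^16 * 406^64 * 406^128 * 406^256 * 406^512 * 406^2048 * 406^16384 * 406^65536 * 406^131072 * 406^262144 * 406^524288 * 406^2097152 = 774 (mod 1117); answer 774

774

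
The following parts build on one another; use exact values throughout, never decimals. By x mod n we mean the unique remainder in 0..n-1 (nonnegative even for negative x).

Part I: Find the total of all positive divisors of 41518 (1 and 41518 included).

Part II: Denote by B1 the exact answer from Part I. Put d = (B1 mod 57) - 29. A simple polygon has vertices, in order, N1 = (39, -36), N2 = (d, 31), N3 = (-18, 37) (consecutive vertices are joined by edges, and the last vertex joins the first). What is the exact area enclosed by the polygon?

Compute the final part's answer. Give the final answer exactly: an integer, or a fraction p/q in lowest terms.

1483/2

Part I: 41518 = 2 * 20759; sigma = (1 + 2) * (1 + 20759) = 3 * 20760 = 62280; answer 62280
Part II: B1 = 62280; d = 7; cross terms: (39*31 - 7*-36)=1461, (7*37 - -18*31)=817, (-18*-36 - 39*37)=-795; twice the area = |1483| = 1483; area = 1483/2; answer 1483/2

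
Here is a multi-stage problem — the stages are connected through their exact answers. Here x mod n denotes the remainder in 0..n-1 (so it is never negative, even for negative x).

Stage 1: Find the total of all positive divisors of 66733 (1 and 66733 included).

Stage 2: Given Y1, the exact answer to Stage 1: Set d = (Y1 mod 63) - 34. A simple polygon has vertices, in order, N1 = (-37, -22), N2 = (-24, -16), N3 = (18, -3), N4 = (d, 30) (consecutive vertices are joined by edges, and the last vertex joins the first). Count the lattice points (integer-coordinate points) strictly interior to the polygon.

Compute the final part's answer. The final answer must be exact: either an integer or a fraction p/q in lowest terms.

Stage 1: 66733 is prime, so its only divisors are 1 and 66733; sigma = 1 + 66733 = 66734; answer 66734
Stage 2: Y1 = 66734; d = -17; cross terms: (-37*-16 - -24*-22)=64, (-24*-3 - 18*-16)=360, (18*30 - -17*-3)=489, (-17*-22 - -37*30)=1484; twice the area = |2397| = 2397; area = 2397/2; boundary points = 1 + 1 + 1 + 4 = 7; strictly interior points = area - boundary/2 + 1 = 1196; answer 1196

1196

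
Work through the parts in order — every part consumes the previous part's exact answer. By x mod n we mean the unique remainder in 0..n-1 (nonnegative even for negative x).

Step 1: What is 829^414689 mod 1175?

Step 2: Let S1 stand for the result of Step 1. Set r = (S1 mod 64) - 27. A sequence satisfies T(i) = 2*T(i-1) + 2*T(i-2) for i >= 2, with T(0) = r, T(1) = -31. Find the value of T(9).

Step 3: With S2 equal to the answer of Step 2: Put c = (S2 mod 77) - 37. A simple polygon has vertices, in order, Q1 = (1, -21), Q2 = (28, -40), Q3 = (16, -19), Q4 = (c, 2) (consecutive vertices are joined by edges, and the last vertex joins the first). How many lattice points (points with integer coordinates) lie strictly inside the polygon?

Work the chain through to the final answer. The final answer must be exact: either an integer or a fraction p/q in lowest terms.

Step 1: squarings mod 1175: 829^1=829, 829^2=1041, 829^4=331, 829^8=286, 829^16=721, 829^32=491, 829^64=206, 829^128=136, 829^256=871, 829^512=766, 829^1024=431, 829^2048=111, 829^4096=571, 829^8192=566, 829^16384=756, 829^32768=486, 829^65536=21, 829^131072=441, 829^262144=606; 829^414689 = 829^1 * 829^32 * 829^64 * 829^128 * 829^256 * 829^512 * 829^4096 * 829^16384 * 829^131072 * 829^262144 = 669 (mod 1175); answer 669
Step 2: S1 = 669; r = 2; T(2) = 2*(-31) + 2*(2) = -58; iterating: T(2)=-58, T(3)=-178, T(4)=-472, T(5)=-1300, T(6)=-3544, T(7)=-9688, T(8)=-26464, T(9)=-72304; answer -72304
Step 3: S2 = -72304; c = 39; cross terms: (1*-40 - 28*-21)=548, (28*-19 - 16*-40)=108, (16*2 - 39*-19)=773, (39*-21 - 1*2)=-821; twice the area = |608| = 608; area = 304; boundary points = 1 + 3 + 1 + 1 = 6; strictly interior points = area - boundary/2 + 1 = 302; answer 302

302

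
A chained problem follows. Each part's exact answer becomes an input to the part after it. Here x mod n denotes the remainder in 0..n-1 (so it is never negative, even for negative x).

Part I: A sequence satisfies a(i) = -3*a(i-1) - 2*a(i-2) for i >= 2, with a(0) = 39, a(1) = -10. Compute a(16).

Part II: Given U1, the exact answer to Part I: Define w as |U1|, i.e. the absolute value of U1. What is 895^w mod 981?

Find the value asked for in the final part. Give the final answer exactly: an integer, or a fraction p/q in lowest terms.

Part I: a(2) = -3*(-10) - 2*(39) = -48; iterating: a(2)=-48, a(3)=164, a(4)=-396, a(5)=860, a(6)=-1788, a(7)=3644, a(8)=-7356, a(9)=14780, a(10)=-29628, a(11)=59324, a(12)=-118716, a(13)=237500, a(14)=-475068, a(15)=950204, a(16)=-1900476; answer -1900476
Part II: U1 = -1900476; w = 1900476; squarings mod 981: 895^1=895, 895^2=529, 895^4=256, 895^8=790, 895^16=184, 895^32=502, 895^64=868, 895^128=16, 895^256=256, 895^512=790, 895^1024=184, 895^2048=502, 895^4096=868, 895^8192=16, 895^16384=256, 895^32768=790, 895^65536=184, 895^131072=502, 895^262144=868, 895^524288=16, 895^1048576=256; 895^1900476 = 895^4 * 895^8 * 895^16 * 895^32 * 895^128 * 895^256 * 895^512 * 895^1024 * 895^2048 * 895^4096 * 895^8192 * 895^16384 * 895^32768 * 895^262144 * 895^524288 * 895^1048576 = 1 (mod 981); answer 1

1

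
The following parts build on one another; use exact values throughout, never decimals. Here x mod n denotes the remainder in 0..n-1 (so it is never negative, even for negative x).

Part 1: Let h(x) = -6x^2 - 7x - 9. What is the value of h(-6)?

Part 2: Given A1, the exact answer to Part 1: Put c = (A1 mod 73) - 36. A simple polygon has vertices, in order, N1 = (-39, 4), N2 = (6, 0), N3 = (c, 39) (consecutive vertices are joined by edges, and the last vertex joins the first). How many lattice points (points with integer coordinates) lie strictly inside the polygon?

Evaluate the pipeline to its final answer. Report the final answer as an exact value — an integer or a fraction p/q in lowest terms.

864

Part 1: -6*(-6)^2 - 7*(-6)^1 - 9 = (-216) + (42) + (-9) = -183; answer -183
Part 2: A1 = -183; c = 0; cross terms: (-39*0 - 6*4)=-24, (6*39 - 0*0)=234, (0*4 - -39*39)=1521; twice the area = |1731| = 1731; area = 1731/2; boundary points = 1 + 3 + 1 = 5; strictly interior points = area - boundary/2 + 1 = 864; answer 864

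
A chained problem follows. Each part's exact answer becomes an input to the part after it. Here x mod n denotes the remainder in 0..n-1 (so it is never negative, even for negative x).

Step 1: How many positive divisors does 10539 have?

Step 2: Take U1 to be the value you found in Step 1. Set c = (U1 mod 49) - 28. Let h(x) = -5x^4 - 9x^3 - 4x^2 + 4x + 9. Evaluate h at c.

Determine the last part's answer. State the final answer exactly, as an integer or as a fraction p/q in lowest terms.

-1077463

Step 1: 10539 = 3^2 * 1171; number of divisors = (2+1) * (1+1) = 6; answer 6
Step 2: U1 = 6; c = -22; -5*(-22)^4 - 9*(-22)^3 - 4*(-22)^2 + 4*(-22)^1 + 9 = (-1171280) + (95832) + (-1936) + (-88) + (9) = -1077463; answer -1077463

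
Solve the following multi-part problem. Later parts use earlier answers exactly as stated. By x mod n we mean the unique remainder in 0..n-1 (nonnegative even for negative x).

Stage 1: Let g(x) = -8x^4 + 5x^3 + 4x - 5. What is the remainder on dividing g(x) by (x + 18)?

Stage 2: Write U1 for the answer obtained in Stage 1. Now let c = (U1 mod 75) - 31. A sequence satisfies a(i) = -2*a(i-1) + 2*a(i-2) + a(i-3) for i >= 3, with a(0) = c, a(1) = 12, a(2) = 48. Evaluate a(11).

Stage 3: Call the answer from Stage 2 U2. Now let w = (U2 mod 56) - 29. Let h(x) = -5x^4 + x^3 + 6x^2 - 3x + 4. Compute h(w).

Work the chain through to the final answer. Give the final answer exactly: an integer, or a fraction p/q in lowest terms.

-978953

Stage 1: remainder = value at the root: -8*(-18)^4 + 5*(-18)^3 + 4*(-18)^1 - 5 = (-839808) + (-29160) + (-72) + (-5) = -869045; answer -869045
Stage 2: U1 = -869045; c = 24; a(3) = -2*(48) + 2*(12) + 1*(24) = -48; iterating: a(3)=-48, a(4)=204, a(5)=-456, a(6)=1272, a(7)=-3252, a(8)=8592, a(9)=-22416, a(10)=58764, a(11)=-153768; answer -153768
Stage 3: U2 = -153768; w = -21; -5*(-21)^4 + 1*(-21)^3 + 6*(-21)^2 - 3*(-21)^1 + 4 = (-972405) + (-9261) + (2646) + (63) + (4) = -978953; answer -978953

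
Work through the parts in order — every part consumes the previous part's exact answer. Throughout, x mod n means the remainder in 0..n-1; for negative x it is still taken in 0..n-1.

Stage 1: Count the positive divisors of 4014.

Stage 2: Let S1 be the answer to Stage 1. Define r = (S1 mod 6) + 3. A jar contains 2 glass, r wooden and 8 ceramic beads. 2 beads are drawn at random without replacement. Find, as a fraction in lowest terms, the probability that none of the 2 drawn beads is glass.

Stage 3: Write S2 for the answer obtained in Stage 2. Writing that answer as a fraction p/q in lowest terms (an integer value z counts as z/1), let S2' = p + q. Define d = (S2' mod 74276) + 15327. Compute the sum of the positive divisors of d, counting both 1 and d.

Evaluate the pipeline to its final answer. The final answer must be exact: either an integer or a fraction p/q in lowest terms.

Stage 1: 4014 = 2 * 3^2 * 223; number of divisors = (1+1) * (2+1) * (1+1) = 12; answer 12
Stage 2: S1 = 12; r = 3; total draws C(13,2) = 78; favorable C(11,2) = 55; P = 55/78; answer 55/78
Stage 3: S2 = 55/78; threaded value p + q = 133; d = 15460; 15460 = 2^2 * 5 * 773; sigma = (1 + 2 + 4) * (1 + 5) * (1 + 773) = 7 * 6 * 774 = 32508; answer 32508

32508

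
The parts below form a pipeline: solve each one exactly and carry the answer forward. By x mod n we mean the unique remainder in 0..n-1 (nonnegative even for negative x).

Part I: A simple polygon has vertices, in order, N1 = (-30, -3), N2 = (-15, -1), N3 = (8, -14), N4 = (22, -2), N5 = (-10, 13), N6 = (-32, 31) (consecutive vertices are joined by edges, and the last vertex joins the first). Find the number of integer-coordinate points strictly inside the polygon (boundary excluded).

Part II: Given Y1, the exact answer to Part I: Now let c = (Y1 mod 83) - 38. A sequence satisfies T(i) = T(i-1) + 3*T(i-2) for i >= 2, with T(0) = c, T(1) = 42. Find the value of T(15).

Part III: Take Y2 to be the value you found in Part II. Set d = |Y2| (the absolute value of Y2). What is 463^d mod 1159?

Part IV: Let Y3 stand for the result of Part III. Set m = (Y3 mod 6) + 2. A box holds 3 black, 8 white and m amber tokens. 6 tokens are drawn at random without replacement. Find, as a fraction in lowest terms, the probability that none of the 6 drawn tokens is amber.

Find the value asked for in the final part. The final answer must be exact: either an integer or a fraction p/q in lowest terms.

6/65

Part I: cross terms: (-30*-1 - -15*-3)=-15, (-15*-14 - 8*-1)=218, (8*-2 - 22*-14)=292, (22*13 - -10*-2)=266, (-10*31 - -32*13)=106, (-32*-3 - -30*31)=1026; twice the area = |1893| = 1893; area = 1893/2; boundary points = 1 + 1 + 2 + 1 + 2 + 2 = 9; strictly interior points = area - boundary/2 + 1 = 943; answer 943
Part II: Y1 = 943; c = -8; T(2) = 1*(42) + 3*(-8) = 18; iterating: T(2)=18, T(3)=144, T(4)=198, T(5)=630, T(6)=1224, T(7)=3114, T(8)=6786, T(9)=16128, T(10)=36486, T(11)=84870, T(12)=194328, T(13)=448938, T(14)=1031922, T(15)=2378736; answer 2378736
Part III: Y2 = 2378736; d = 2378736; squarings mod 1159: 463^1=463, 463^2=1113, 463^4=957, 463^8=239, 463^16=330, 463^32=1113, 463^64=957, 463^128=239, 463^256=330, 463^512=1113, 463^1024=957, 463^2048=239, 463^4096=330, 463^8192=1113, 463^16384=957, 463^32768=239, 463^65536=330, 463^131072=1113, 463^262144=957, 463^524288=239, 463^1048576=330, 463^2097152=1113; 463^2378736 = 463^16 * 463^32 * 463^64 * 463^128 * 463^256 * 463^512 * 463^2048 * 463^16384 * 463^262144 * 463^2097152 = 20 (mod 1159); answer 20
Part IV: Y3 = 20; m = 4; total draws C(15,6) = 5005; favorable C(11,6) = 462; P = 6/65; answer 6/65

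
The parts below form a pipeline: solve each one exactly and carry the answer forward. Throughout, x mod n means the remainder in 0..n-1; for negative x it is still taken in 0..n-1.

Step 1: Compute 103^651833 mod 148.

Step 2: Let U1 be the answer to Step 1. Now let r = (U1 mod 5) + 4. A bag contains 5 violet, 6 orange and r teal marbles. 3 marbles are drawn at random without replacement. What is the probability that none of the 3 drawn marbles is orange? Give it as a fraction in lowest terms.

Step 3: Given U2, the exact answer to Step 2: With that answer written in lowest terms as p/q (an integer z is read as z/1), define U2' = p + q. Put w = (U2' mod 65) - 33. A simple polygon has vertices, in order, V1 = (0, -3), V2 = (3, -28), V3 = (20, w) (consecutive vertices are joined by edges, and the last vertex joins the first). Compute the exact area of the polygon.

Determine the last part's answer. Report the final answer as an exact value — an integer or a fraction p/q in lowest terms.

Step 1: squarings mod 148: 103^1=103, 103^2=101, 103^4=137, 103^8=121, 103^16=137, 103^32=121, 103^64=137, 103^128=121, 103^256=137, 103^512=121, 103^1024=137, 103^2048=121, 103^4096=137, 103^8192=121, 103^16384=137, 103^32768=121, 103^65536=137, 103^131072=121, 103^262144=137, 103^524288=121; 103^651833 = 103^1 * 103^8 * 103^16 * 103^32 * 103^512 * 103^4096 * 103^8192 * 103^16384 * 103^32768 * 103^65536 * 103^524288 = 51 (mod 148); answer 51
Step 2: U1 = 51; r = 5; total draws C(16,3) = 560; favorable C(10,3) = 120; P = 3/14; answer 3/14
Step 3: U2 = 3/14; threaded value p + q = 17; w = -16; cross terms: (0*-28 - 3*-3)=9, (3*-16 - 20*-28)=512, (20*-3 - 0*-16)=-60; twice the area = |461| = 461; area = 461/2; answer 461/2

461/2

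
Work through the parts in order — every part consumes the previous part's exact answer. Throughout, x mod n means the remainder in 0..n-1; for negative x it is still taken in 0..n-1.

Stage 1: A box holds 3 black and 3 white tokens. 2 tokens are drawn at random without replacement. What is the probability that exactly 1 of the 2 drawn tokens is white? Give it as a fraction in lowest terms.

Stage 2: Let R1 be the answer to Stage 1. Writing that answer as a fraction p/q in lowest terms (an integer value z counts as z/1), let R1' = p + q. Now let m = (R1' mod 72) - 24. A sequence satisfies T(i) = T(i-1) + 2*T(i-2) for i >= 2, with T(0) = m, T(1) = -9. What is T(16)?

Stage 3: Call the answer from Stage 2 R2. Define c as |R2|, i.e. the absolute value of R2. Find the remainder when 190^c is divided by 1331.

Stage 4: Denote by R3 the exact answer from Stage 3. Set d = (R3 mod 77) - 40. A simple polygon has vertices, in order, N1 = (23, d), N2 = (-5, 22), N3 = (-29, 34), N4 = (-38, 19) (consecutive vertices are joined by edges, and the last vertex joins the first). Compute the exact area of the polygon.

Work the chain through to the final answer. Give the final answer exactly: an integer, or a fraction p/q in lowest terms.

Stage 1: total draws C(6,2) = 15; favorable C(3,1)*C(3,1) = 9; P = 3/5; answer 3/5
Stage 2: R1 = 3/5; threaded value p + q = 8; m = -16; T(2) = 1*(-9) + 2*(-16) = -41; iterating: T(2)=-41, T(3)=-59, T(4)=-141, T(5)=-259, T(6)=-541, T(7)=-1059, T(8)=-2141, T(9)=-4259, T(10)=-8541, T(11)=-17059, T(12)=-34141, T(13)=-68259, T(14)=-136541, T(15)=-273059, T(16)=-546141; answer -546141
Stage 3: R2 = -546141; c = 546141; squarings mod 1331: 190^1=190, 190^2=163, 190^4=1280, 190^8=1270, 190^16=1059, 190^32=779, 190^64=1236, 190^128=1039, 190^256=80, 190^512=1076, 190^1024=1137, 190^2048=368, 190^4096=993, 190^8192=1109, 190^16384=37, 190^32768=38, 190^65536=113, 190^131072=790, 190^262144=1192, 190^524288=687; 190^546141 = 190^1 * 190^4 * 190^8 * 190^16 * 190^64 * 190^256 * 190^1024 * 190^4096 * 190^16384 * 190^524288 = 740 (mod 1331); answer 740
Stage 4: R3 = 740; d = 7; cross terms: (23*22 - -5*7)=541, (-5*34 - -29*22)=468, (-29*19 - -38*34)=741, (-38*7 - 23*19)=-703; twice the area = |1047| = 1047; area = 1047/2; answer 1047/2

1047/2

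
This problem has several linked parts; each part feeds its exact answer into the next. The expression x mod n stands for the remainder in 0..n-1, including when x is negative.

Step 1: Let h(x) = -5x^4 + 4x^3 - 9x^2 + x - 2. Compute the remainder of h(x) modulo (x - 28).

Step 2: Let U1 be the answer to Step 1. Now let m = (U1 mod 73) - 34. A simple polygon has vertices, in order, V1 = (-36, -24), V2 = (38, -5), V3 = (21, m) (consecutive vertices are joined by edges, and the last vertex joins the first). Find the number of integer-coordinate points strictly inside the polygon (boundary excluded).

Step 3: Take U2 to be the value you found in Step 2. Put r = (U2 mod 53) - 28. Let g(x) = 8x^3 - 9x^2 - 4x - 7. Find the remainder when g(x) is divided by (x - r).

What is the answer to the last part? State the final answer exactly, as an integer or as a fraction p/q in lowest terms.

3481

Step 1: remainder = value at the root: -5*(28)^4 + 4*(28)^3 - 9*(28)^2 + 1*(28)^1 - 2 = (-3073280) + (87808) + (-7056) + (28) + (-2) = -2992502; answer -2992502
Step 2: U1 = -2992502; m = 26; cross terms: (-36*-5 - 38*-24)=1092, (38*26 - 21*-5)=1093, (21*-24 - -36*26)=432; twice the area = |2617| = 2617; area = 2617/2; boundary points = 1 + 1 + 1 = 3; strictly interior points = area - boundary/2 + 1 = 1308; answer 1308
Step 3: U2 = 1308; r = 8; remainder = value at the root: 8*(8)^3 - 9*(8)^2 - 4*(8)^1 - 7 = (4096) + (-576) + (-32) + (-7) = 3481; answer 3481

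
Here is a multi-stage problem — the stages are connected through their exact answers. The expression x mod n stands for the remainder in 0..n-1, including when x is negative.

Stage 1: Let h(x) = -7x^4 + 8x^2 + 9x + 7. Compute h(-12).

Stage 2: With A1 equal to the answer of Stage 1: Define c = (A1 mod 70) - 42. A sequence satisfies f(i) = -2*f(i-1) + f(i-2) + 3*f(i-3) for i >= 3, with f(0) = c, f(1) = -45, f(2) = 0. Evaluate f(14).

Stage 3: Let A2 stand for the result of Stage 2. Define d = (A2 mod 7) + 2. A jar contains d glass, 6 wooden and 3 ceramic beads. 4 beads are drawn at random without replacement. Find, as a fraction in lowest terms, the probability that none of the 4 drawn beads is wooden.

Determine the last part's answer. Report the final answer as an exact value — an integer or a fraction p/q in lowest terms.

Stage 1: -7*(-12)^4 + 8*(-12)^2 + 9*(-12)^1 + 7 = (-145152) + (1152) + (-108) + (7) = -144101; answer -144101
Stage 2: A1 = -144101; c = -13; f(3) = -2*(0) + 1*(-45) + 3*(-13) = -84; iterating: f(3)=-84, f(4)=33, f(5)=-150, f(6)=81, f(7)=-213, f(8)=57, f(9)=-84, f(10)=-414, f(11)=915, f(12)=-2496, f(13)=4665, f(14)=-9081; answer -9081
Stage 3: A2 = -9081; d = 7; total draws C(16,4) = 1820; favorable C(10,4) = 210; P = 3/26; answer 3/26

3/26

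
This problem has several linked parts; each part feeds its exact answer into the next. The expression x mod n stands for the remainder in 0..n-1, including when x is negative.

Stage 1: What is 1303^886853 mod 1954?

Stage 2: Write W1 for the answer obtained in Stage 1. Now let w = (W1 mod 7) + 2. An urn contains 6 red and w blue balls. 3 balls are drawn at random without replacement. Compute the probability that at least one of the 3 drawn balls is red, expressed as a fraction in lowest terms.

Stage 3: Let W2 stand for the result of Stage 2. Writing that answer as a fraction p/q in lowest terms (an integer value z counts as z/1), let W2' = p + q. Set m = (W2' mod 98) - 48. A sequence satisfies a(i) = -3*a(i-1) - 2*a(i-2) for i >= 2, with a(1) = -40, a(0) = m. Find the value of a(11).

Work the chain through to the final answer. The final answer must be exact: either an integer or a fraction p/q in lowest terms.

-49144

Stage 1: squarings mod 1954: 1303^1=1303, 1303^2=1737, 1303^4=193, 1303^8=123, 1303^16=1451, 1303^32=943, 1303^64=179, 1303^128=777, 1303^256=1897, 1303^512=1295, 1303^1024=493, 1303^2048=753, 1303^4096=349, 1303^8192=653, 1303^16384=437, 1303^32768=1431, 1303^65536=1923, 1303^131072=961, 1303^262144=1233, 1303^524288=77; 1303^886853 = 1303^1 * 1303^4 * 1303^64 * 1303^2048 * 1303^32768 * 1303^65536 * 1303^262144 * 1303^524288 = 1053 (mod 1954); answer 1053
Stage 2: W1 = 1053; w = 5; total draws C(11,3) = 165; complement C(5,3) = 10; favorable 165 - 10 = 155; P = 31/33; answer 31/33
Stage 3: W2 = 31/33; threaded value p + q = 64; m = 16; a(2) = -3*(-40) - 2*(16) = 88; iterating: a(2)=88, a(3)=-184, a(4)=376, a(5)=-760, a(6)=1528, a(7)=-3064, a(8)=6136, a(9)=-12280, a(10)=24568, a(11)=-49144; answer -49144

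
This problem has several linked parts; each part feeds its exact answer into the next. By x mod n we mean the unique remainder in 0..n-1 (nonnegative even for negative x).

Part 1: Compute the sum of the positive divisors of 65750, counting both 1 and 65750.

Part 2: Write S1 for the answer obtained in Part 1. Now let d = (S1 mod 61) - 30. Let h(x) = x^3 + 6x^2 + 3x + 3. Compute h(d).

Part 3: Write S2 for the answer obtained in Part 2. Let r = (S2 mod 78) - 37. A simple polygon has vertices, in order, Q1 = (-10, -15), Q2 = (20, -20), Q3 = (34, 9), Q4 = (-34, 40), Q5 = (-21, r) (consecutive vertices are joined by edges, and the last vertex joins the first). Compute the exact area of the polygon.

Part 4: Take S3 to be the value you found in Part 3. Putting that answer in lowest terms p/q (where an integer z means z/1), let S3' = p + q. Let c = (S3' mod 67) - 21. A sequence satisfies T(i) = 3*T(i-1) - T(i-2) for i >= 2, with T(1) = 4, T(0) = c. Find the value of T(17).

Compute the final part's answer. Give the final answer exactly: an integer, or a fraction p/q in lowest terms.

44594638

Part 1: 65750 = 2 * 5^3 * 263; sigma = (1 + 2) * (1 + 5 + 25 + 125) * (1 + 263) = 3 * 156 * 264 = 123552; answer 123552
Part 2: S1 = 123552; d = -3; 1*(-3)^3 + 6*(-3)^2 + 3*(-3)^1 + 3 = (-27) + (54) + (-9) + (3) = 21; answer 21
Part 3: S2 = 21; r = -16; cross terms: (-10*-20 - 20*-15)=500, (20*9 - 34*-20)=860, (34*40 - -34*9)=1666, (-34*-16 - -21*40)=1384, (-21*-15 - -10*-16)=155; twice the area = |4565| = 4565; area = 4565/2; answer 4565/2
Part 4: S3 = 4565/2; threaded value p + q = 4567; c = -10; T(2) = 3*(4) - 1*(-10) = 22; iterating: T(2)=22, T(3)=62, T(4)=164, T(5)=430, T(6)=1126, T(7)=2948, T(8)=7718, T(9)=20206, T(10)=52900, T(11)=138494, T(12)=362582, T(13)=949252, T(14)=2485174, T(15)=6506270, T(16)=17033636, T(17)=44594638; answer 44594638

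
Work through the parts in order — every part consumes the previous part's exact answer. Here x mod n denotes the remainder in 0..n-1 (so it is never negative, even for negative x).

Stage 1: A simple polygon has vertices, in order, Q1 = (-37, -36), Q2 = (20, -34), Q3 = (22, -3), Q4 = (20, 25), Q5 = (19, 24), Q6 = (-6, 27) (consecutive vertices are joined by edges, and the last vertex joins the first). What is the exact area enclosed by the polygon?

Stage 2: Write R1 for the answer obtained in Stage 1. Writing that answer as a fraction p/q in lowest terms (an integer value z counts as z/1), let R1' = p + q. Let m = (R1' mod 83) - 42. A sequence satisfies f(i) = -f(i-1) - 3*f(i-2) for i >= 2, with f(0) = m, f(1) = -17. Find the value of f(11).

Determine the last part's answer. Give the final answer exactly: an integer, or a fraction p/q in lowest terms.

Stage 1: cross terms: (-37*-34 - 20*-36)=1978, (20*-3 - 22*-34)=688, (22*25 - 20*-3)=610, (20*24 - 19*25)=5, (19*27 - -6*24)=657, (-6*-36 - -37*27)=1215; twice the area = |5153| = 5153; area = 5153/2; answer 5153/2
Stage 2: R1 = 5153/2; threaded value p + q = 5155; m = -33; f(2) = -1*(-17) - 3*(-33) = 116; iterating: f(2)=116, f(3)=-65, f(4)=-283, f(5)=478, f(6)=371, f(7)=-1805, f(8)=692, f(9)=4723, f(10)=-6799, f(11)=-7370; answer -7370

-7370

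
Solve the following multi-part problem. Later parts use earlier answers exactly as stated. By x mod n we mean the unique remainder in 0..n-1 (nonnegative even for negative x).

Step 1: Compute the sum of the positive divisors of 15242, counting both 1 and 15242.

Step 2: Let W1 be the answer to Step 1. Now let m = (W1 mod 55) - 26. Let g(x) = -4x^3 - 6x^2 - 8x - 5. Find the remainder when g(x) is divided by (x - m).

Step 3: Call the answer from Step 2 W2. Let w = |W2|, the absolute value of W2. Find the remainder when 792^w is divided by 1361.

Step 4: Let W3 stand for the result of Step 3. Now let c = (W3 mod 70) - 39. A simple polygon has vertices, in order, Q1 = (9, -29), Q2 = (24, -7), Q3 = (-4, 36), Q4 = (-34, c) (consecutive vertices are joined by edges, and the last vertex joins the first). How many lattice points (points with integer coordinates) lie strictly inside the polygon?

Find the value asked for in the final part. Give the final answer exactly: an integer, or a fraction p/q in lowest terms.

1830

Step 1: 15242 = 2 * 7621; sigma = (1 + 2) * (1 + 7621) = 3 * 7622 = 22866; answer 22866
Step 2: W1 = 22866; m = 15; remainder = value at the root: -4*(15)^3 - 6*(15)^2 - 8*(15)^1 - 5 = (-13500) + (-1350) + (-120) + (-5) = -14975; answer -14975
Step 3: W2 = -14975; w = 14975; squarings mod 1361: 792^1=792, 792^2=1204, 792^4=151, 792^8=1025, 792^16=1294, 792^32=406, 792^64=155, 792^128=888, 792^256=525, 792^512=703, 792^1024=166, 792^2048=336, 792^4096=1294, 792^8192=406; 792^14975 = 792^1 * 792^2 * 792^4 * 792^8 * 792^16 * 792^32 * 792^64 * 792^512 * 792^2048 * 792^4096 * 792^8192 = 390 (mod 1361); answer 390
Step 4: W3 = 390; c = 1; cross terms: (9*-7 - 24*-29)=633, (24*36 - -4*-7)=836, (-4*1 - -34*36)=1220, (-34*-29 - 9*1)=977; twice the area = |3666| = 3666; area = 1833; boundary points = 1 + 1 + 5 + 1 = 8; strictly interior points = area - boundary/2 + 1 = 1830; answer 1830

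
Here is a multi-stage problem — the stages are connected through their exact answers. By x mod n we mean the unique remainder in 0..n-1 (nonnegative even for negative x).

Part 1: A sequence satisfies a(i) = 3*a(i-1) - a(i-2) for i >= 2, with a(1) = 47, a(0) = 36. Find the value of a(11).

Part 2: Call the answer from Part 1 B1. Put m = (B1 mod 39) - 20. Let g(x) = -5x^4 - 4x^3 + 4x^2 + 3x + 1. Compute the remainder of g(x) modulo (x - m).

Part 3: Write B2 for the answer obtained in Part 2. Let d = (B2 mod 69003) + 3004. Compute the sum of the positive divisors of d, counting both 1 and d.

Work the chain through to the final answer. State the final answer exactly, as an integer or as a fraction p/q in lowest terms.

147840

Part 1: a(2) = 3*(47) - 1*(36) = 105; iterating: a(2)=105, a(3)=268, a(4)=699, a(5)=1829, a(6)=4788, a(7)=12535, a(8)=32817, a(9)=85916, a(10)=224931, a(11)=588877; answer 588877
Part 2: B1 = 588877; m = -4; remainder = value at the root: -5*(-4)^4 - 4*(-4)^3 + 4*(-4)^2 + 3*(-4)^1 + 1 = (-1280) + (256) + (64) + (-12) + (1) = -971; answer -971
Part 3: B2 = -971; d = 71036; 71036 = 2^2 * 7 * 43 * 59; sigma = (1 + 2 + 4) * (1 + 7) * (1 + 43) * (1 + 59) = 7 * 8 * 44 * 60 = 147840; answer 147840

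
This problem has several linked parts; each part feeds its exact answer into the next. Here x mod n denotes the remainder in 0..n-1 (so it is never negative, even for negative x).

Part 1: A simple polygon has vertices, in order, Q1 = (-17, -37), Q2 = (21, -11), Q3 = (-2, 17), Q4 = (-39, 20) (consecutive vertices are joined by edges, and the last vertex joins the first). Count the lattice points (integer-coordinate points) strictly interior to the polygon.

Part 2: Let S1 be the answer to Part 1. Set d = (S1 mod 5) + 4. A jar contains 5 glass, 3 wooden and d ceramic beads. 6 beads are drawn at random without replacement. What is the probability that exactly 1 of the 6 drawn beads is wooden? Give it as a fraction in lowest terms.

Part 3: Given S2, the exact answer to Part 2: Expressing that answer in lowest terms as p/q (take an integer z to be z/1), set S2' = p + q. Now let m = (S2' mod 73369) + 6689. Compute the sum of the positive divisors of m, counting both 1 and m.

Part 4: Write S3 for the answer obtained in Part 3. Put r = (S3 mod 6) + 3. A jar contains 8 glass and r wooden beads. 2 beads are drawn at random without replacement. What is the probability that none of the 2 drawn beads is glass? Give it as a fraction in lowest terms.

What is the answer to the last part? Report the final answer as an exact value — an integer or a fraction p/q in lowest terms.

3/55

Part 1: cross terms: (-17*-11 - 21*-37)=964, (21*17 - -2*-11)=335, (-2*20 - -39*17)=623, (-39*-37 - -17*20)=1783; twice the area = |3705| = 3705; area = 3705/2; boundary points = 2 + 1 + 1 + 1 = 5; strictly interior points = area - boundary/2 + 1 = 1851; answer 1851
Part 2: S1 = 1851; d = 5; total draws C(13,6) = 1716; favorable C(3,1)*C(10,5) = 756; P = 63/143; answer 63/143
Part 3: S2 = 63/143; threaded value p + q = 206; m = 6895; 6895 = 5 * 7 * 197; sigma = (1 + 5) * (1 + 7) * (1 + 197) = 6 * 8 * 198 = 9504; answer 9504
Part 4: S3 = 9504; r = 3; total draws C(11,2) = 55; favorable C(3,2) = 3; P = 3/55; answer 3/55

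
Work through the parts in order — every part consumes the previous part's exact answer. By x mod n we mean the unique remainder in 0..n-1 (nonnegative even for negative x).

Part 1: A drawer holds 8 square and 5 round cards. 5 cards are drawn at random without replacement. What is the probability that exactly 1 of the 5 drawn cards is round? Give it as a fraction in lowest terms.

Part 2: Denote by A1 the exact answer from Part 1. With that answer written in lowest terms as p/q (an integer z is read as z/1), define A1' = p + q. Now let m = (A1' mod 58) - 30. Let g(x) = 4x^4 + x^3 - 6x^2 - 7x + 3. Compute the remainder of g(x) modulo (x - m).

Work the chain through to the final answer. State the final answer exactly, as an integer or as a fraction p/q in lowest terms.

Part 1: total draws C(13,5) = 1287; favorable C(5,1)*C(8,4) = 350; P = 350/1287; answer 350/1287
Part 2: A1 = 350/1287; threaded value p + q = 1637; m = -17; remainder = value at the root: 4*(-17)^4 + 1*(-17)^3 - 6*(-17)^2 - 7*(-17)^1 + 3 = (334084) + (-4913) + (-1734) + (119) + (3) = 327559; answer 327559

327559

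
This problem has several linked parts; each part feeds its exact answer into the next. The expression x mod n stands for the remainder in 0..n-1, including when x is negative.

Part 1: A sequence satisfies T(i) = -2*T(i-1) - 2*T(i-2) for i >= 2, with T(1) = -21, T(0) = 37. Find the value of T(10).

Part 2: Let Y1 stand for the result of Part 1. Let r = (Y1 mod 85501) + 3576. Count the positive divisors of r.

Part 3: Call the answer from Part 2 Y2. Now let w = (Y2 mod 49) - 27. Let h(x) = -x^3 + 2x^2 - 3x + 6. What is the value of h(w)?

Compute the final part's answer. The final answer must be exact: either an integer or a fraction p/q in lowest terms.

Part 1: T(2) = -2*(-21) - 2*(37) = -32; iterating: T(2)=-32, T(3)=106, T(4)=-148, T(5)=84, T(6)=128, T(7)=-424, T(8)=592, T(9)=-336, T(10)=-512; answer -512
Part 2: Y1 = -512; r = 88565; 88565 = 5 * 17713; number of divisors = (1+1) * (1+1) = 4; answer 4
Part 3: Y2 = 4; w = -23; -1*(-23)^3 + 2*(-23)^2 - 3*(-23)^1 + 6 = (12167) + (1058) + (69) + (6) = 13300; answer 13300

13300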